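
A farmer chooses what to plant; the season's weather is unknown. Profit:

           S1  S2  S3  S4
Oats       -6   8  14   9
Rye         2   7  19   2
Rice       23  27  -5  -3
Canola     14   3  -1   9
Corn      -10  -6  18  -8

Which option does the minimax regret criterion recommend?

Column bests: S1=23, S2=27, S3=19, S4=9.
Oats regrets: 29, 19, 5, 0 → max 29
Rye regrets: 21, 20, 0, 7 → max 21
Rice regrets: 0, 0, 24, 12 → max 24
Canola regrets: 9, 24, 20, 0 → max 24
Corn regrets: 33, 33, 1, 17 → max 33
Smallest max regret = 21 → Rye.

Rye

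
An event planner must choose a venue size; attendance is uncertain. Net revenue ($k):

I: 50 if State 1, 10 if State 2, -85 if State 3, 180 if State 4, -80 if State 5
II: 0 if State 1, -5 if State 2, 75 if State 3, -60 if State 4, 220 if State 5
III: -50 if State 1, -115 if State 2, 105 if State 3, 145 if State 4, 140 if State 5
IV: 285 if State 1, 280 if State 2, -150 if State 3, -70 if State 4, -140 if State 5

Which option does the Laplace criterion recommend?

Row averages: I=15, II=46, III=45, IV=41
Highest average = 46 → II.

II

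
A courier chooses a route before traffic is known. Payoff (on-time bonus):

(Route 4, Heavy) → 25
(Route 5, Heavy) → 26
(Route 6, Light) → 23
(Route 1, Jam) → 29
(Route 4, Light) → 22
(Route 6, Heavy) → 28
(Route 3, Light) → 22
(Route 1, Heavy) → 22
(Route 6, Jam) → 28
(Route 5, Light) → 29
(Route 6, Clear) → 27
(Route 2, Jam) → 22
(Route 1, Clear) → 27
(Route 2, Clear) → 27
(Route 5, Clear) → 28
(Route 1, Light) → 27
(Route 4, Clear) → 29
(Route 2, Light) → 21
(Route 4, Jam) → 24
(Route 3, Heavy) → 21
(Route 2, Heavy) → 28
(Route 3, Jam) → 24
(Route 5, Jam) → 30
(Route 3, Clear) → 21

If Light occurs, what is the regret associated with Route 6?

6

Best payoff under Light is 29.
Regret = 29 − 23 = 6.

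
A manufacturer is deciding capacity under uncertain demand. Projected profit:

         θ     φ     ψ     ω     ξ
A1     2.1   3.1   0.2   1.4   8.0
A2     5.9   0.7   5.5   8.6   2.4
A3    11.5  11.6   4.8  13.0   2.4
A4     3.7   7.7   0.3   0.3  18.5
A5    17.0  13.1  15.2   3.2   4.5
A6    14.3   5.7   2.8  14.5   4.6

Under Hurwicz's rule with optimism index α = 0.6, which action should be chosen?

A1: 0.6·8.0 + 0.4·0.2 = 4.88
A2: 0.6·8.6 + 0.4·0.7 = 5.44
A3: 0.6·13.0 + 0.4·2.4 = 8.76
A4: 0.6·18.5 + 0.4·0.3 = 11.22
A5: 0.6·17.0 + 0.4·3.2 = 11.48
A6: 0.6·14.5 + 0.4·2.8 = 9.82
Highest Hurwicz score = 11.48 → A5.

A5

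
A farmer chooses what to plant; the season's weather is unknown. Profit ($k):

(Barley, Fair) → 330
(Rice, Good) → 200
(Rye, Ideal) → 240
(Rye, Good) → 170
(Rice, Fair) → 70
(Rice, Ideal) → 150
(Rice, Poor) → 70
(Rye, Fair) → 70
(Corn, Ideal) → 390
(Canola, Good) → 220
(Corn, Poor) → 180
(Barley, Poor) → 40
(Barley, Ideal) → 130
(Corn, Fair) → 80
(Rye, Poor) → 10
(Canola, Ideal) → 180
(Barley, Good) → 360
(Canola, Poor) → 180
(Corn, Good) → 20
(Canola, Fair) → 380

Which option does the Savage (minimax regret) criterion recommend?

Canola

Column bests: Poor=180, Fair=380, Good=360, Ideal=390.
Canola regrets: 0, 0, 140, 210 → max 210
Rice regrets: 110, 310, 160, 240 → max 310
Rye regrets: 170, 310, 190, 150 → max 310
Barley regrets: 140, 50, 0, 260 → max 260
Corn regrets: 0, 300, 340, 0 → max 340
Smallest max regret = 210 → Canola.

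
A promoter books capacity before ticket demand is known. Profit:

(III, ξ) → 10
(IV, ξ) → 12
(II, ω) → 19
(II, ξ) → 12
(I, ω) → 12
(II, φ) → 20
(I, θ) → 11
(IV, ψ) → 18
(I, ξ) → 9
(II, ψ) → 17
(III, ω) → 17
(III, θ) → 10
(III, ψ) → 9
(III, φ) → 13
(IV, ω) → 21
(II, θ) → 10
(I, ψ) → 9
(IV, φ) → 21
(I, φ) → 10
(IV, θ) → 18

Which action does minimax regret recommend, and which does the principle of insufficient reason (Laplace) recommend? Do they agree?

minimax regret → IV; laplace → IV (agree)

Column bests: θ=18, φ=21, ψ=18, ω=21, ξ=12.
I regrets: 7, 11, 9, 9, 3 → max 11
II regrets: 8, 1, 1, 2, 0 → max 8
III regrets: 8, 8, 9, 4, 2 → max 9
IV regrets: 0, 0, 0, 0, 0 → max 0
Smallest max regret = 0 → IV.
Row averages: I=10.2, II=15.6, III=11.8, IV=18
Highest average = 18 → IV.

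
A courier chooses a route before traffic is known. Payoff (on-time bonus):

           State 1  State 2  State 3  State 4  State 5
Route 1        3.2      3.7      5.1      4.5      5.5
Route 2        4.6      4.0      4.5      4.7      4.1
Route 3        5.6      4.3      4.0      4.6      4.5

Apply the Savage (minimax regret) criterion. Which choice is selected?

Route 3

Column bests: State 1=5.6, State 2=4.3, State 3=5.1, State 4=4.7, State 5=5.5.
Route 1 regrets: 2.4, 0.6, 0.0, 0.2, 0.0 → max 2.4
Route 2 regrets: 1.0, 0.3, 0.6, 0.0, 1.4 → max 1.4
Route 3 regrets: 0.0, 0.0, 1.1, 0.1, 1.0 → max 1.1
Smallest max regret = 1.1 → Route 3.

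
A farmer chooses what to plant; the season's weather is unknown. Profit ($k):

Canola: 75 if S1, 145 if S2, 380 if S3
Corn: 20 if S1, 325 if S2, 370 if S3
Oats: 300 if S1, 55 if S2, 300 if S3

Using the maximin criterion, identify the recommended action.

Row minima: Canola=75, Corn=20, Oats=55
Best worst-case = 75 → Canola.

Canola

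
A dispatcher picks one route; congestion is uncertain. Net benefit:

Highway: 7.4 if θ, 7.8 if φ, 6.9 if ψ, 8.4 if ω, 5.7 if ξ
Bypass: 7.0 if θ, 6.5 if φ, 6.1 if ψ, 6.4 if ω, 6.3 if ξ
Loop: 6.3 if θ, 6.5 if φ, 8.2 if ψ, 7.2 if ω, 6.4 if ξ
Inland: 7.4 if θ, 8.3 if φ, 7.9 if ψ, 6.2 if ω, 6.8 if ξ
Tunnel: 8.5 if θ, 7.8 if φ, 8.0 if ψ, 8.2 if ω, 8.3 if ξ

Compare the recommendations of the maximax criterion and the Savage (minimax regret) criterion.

maximax → Tunnel; minimax regret → Tunnel (agree)

Row maxima: Highway=8.4, Bypass=7.0, Loop=8.2, Inland=8.3, Tunnel=8.5
Best best-case = 8.5 → Tunnel.
Column bests: θ=8.5, φ=8.3, ψ=8.2, ω=8.4, ξ=8.3.
Highway regrets: 1.1, 0.5, 1.3, 0.0, 2.6 → max 2.6
Bypass regrets: 1.5, 1.8, 2.1, 2.0, 2.0 → max 2.1
Loop regrets: 2.2, 1.8, 0.0, 1.2, 1.9 → max 2.2
Inland regrets: 1.1, 0.0, 0.3, 2.2, 1.5 → max 2.2
Tunnel regrets: 0.0, 0.5, 0.2, 0.2, 0.0 → max 0.5
Smallest max regret = 0.5 → Tunnel.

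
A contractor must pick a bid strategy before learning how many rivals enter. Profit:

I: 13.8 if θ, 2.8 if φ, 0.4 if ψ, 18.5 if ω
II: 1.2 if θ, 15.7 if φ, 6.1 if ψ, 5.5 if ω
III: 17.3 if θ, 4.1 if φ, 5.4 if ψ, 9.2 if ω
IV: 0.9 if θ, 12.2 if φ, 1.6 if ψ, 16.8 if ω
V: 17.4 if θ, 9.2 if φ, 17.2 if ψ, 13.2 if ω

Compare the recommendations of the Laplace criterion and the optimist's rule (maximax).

Row averages: I=8.875, II=7.125, III=9, IV=7.875, V=14.25
Highest average = 14.25 → V.
Row maxima: I=18.5, II=15.7, III=17.3, IV=16.8, V=17.4
Best best-case = 18.5 → I.

laplace → V; maximax → I (disagree)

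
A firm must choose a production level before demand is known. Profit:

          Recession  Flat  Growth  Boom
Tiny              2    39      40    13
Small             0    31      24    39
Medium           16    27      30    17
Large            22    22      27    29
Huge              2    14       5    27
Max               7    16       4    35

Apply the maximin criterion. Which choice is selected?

Row minima: Tiny=2, Small=0, Medium=16, Large=22, Huge=2, Max=4
Best worst-case = 22 → Large.

Large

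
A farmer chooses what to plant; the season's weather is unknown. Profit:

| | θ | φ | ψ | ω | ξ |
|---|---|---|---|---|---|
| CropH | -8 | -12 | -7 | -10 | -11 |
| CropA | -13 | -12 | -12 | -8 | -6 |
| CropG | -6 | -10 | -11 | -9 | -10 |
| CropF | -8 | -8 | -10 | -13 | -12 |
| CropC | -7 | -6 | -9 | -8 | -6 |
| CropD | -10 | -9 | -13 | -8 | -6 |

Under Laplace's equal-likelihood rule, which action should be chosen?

Row averages: CropH=-9.6, CropA=-10.2, CropG=-9.2, CropF=-10.2, CropC=-7.2, CropD=-9.2
Highest average = -7.2 → CropC.

CropC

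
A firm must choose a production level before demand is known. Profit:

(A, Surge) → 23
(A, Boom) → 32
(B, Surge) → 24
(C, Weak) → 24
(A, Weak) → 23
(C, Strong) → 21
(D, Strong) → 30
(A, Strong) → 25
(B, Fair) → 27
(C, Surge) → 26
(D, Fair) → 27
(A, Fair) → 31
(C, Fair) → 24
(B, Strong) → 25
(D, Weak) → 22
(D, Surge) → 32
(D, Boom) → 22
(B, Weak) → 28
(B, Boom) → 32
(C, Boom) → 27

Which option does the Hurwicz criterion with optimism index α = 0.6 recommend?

A: 0.6·32 + 0.4·23 = 28.4
B: 0.6·32 + 0.4·24 = 28.8
C: 0.6·27 + 0.4·21 = 24.6
D: 0.6·32 + 0.4·22 = 28
Highest Hurwicz score = 28.8 → B.

B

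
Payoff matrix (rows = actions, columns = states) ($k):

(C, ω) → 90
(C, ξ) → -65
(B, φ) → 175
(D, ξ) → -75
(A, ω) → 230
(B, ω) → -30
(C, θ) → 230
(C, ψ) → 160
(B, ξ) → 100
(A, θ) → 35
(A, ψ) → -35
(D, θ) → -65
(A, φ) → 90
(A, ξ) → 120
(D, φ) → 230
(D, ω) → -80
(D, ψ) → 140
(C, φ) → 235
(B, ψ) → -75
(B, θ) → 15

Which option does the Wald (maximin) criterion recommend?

A

Row minima: A=-35, B=-75, C=-65, D=-80
Best worst-case = -35 → A.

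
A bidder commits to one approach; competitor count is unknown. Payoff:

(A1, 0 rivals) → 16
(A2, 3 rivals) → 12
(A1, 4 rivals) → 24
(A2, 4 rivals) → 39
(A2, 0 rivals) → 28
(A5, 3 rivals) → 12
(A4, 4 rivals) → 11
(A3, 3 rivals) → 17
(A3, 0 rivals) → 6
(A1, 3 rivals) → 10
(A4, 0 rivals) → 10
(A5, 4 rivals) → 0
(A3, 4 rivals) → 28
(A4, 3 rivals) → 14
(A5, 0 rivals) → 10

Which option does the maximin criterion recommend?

Row minima: A1=10, A2=12, A3=6, A4=10, A5=0
Best worst-case = 12 → A2.

A2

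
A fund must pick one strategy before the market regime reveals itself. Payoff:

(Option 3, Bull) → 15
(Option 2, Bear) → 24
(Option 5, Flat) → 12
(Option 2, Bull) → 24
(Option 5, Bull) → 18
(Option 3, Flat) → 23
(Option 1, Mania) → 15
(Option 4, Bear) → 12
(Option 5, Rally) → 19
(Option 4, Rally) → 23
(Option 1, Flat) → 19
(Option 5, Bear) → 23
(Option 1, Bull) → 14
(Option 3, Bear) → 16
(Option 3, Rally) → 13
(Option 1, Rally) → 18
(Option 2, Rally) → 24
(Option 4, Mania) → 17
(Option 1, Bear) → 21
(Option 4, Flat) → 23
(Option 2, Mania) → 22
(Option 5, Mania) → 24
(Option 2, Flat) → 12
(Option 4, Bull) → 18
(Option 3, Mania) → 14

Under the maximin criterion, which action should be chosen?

Row minima: Option 1=14, Option 2=12, Option 3=13, Option 4=12, Option 5=12
Best worst-case = 14 → Option 1.

Option 1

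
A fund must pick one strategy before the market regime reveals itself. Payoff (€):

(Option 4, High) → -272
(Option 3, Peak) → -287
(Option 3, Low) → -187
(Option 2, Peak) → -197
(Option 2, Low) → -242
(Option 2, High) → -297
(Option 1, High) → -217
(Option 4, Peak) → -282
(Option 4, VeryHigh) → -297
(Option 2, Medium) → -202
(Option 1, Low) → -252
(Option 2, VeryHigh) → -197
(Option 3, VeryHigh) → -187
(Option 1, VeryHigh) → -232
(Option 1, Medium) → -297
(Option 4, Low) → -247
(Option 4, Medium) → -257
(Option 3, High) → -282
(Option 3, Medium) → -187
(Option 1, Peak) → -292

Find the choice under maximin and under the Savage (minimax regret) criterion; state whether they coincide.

Row minima: Option 1=-297, Option 2=-297, Option 3=-287, Option 4=-297
Best worst-case = -287 → Option 3.
Column bests: Low=-187, Medium=-187, High=-217, VeryHigh=-187, Peak=-197.
Option 1 regrets: 65, 110, 0, 45, 95 → max 110
Option 2 regrets: 55, 15, 80, 10, 0 → max 80
Option 3 regrets: 0, 0, 65, 0, 90 → max 90
Option 4 regrets: 60, 70, 55, 110, 85 → max 110
Smallest max regret = 80 → Option 2.

maximin → Option 3; minimax regret → Option 2 (disagree)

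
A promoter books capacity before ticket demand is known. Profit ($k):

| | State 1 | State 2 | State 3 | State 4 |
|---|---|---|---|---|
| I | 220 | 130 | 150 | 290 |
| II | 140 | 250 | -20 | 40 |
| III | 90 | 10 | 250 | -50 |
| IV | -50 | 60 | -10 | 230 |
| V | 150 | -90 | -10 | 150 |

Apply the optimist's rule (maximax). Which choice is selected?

Row maxima: I=290, II=250, III=250, IV=230, V=150
Best best-case = 290 → I.

I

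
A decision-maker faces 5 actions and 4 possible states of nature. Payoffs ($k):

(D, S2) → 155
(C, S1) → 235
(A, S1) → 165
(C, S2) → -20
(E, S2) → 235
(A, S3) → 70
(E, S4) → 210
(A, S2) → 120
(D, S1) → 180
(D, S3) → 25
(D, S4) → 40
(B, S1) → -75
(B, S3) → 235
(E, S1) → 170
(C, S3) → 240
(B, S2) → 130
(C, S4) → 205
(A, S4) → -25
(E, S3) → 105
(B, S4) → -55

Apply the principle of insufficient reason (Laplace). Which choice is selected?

Row averages: A=82.5, B=58.75, C=165, D=100, E=180
Highest average = 180 → E.

E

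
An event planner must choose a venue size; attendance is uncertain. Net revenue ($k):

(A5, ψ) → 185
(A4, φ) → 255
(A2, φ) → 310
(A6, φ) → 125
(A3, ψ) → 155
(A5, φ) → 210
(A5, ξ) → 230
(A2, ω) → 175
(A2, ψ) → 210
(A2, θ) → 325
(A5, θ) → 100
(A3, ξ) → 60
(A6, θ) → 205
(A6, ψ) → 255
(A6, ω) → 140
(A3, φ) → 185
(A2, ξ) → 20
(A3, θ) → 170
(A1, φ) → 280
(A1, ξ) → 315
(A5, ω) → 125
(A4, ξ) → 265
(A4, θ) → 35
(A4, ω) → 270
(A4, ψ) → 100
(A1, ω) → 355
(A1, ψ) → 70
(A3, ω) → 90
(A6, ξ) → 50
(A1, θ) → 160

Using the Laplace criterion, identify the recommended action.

A1

Row averages: A1=236, A2=208, A3=132, A4=185, A5=170, A6=155
Highest average = 236 → A1.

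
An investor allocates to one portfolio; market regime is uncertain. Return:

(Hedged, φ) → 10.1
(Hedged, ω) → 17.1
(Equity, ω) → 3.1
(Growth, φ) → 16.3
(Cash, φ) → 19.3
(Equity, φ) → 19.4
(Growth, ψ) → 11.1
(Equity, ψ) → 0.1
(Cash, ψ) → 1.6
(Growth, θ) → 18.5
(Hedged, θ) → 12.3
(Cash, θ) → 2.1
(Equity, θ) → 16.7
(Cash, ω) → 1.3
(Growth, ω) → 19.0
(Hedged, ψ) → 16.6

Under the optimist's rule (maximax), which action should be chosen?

Equity

Row maxima: Cash=19.3, Growth=19.0, Equity=19.4, Hedged=17.1
Best best-case = 19.4 → Equity.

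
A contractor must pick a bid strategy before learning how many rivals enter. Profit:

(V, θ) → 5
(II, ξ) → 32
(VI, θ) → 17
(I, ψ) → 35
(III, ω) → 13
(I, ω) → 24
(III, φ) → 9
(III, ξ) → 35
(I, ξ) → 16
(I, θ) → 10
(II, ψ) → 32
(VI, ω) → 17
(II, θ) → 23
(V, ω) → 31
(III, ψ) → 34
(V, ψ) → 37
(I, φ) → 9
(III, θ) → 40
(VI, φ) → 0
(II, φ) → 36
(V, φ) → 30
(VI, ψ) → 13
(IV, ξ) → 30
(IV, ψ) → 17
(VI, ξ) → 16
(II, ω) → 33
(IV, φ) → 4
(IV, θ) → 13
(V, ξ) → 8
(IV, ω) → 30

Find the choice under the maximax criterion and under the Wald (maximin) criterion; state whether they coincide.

Row maxima: I=35, II=36, III=40, IV=30, V=37, VI=17
Best best-case = 40 → III.
Row minima: I=9, II=23, III=9, IV=4, V=5, VI=0
Best worst-case = 23 → II.

maximax → III; maximin → II (disagree)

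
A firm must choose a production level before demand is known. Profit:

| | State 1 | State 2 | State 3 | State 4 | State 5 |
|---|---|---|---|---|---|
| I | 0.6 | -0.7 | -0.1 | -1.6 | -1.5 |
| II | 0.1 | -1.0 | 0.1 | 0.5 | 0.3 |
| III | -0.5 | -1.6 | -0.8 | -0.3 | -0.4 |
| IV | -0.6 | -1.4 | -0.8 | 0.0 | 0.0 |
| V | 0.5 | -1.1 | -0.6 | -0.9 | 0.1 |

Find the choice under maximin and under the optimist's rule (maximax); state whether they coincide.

Row minima: I=-1.6, II=-1.0, III=-1.6, IV=-1.4, V=-1.1
Best worst-case = -1.0 → II.
Row maxima: I=0.6, II=0.5, III=-0.3, IV=0.0, V=0.5
Best best-case = 0.6 → I.

maximin → II; maximax → I (disagree)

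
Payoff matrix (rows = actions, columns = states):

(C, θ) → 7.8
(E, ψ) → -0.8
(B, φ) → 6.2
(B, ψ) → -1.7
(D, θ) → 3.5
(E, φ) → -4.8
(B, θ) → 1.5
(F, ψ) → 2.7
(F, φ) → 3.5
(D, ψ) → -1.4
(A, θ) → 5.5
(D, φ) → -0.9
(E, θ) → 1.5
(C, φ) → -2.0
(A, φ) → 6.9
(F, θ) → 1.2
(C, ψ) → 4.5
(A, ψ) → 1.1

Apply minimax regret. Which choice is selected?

Column bests: θ=7.8, φ=6.9, ψ=4.5.
A regrets: 2.3, 0.0, 3.4 → max 3.4
B regrets: 6.3, 0.7, 6.2 → max 6.3
C regrets: 0.0, 8.9, 0.0 → max 8.9
D regrets: 4.3, 7.8, 5.9 → max 7.8
E regrets: 6.3, 11.7, 5.3 → max 11.7
F regrets: 6.6, 3.4, 1.8 → max 6.6
Smallest max regret = 3.4 → A.

A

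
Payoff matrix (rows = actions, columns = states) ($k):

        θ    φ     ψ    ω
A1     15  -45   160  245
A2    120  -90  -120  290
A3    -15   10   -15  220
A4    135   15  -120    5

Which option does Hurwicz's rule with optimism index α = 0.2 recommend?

A1: 0.2·245 + 0.8·(-45) = 13
A2: 0.2·290 + 0.8·(-120) = -38
A3: 0.2·220 + 0.8·(-15) = 32
A4: 0.2·135 + 0.8·(-120) = -69
Highest Hurwicz score = 32 → A3.

A3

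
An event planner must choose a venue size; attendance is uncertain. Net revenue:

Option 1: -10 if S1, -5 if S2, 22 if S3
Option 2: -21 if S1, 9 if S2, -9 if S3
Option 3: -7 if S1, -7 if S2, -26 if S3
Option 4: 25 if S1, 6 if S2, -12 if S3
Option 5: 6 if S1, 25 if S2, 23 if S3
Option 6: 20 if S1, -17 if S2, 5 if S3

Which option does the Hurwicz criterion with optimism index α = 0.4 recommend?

Option 1: 0.4·22 + 0.6·(-10) = 2.8
Option 2: 0.4·9 + 0.6·(-21) = -9
Option 3: 0.4·(-7) + 0.6·(-26) = -18.4
Option 4: 0.4·25 + 0.6·(-12) = 2.8
Option 5: 0.4·25 + 0.6·6 = 13.6
Option 6: 0.4·20 + 0.6·(-17) = -2.2
Highest Hurwicz score = 13.6 → Option 5.

Option 5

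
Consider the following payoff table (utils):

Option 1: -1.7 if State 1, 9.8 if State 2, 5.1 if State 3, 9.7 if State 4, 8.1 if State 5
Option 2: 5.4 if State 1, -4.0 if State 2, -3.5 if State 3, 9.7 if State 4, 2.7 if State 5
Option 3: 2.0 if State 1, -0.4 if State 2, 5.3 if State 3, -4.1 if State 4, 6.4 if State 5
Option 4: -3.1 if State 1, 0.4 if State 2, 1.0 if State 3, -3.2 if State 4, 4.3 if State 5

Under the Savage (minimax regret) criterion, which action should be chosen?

Option 1

Column bests: State 1=5.4, State 2=9.8, State 3=5.3, State 4=9.7, State 5=8.1.
Option 1 regrets: 7.1, 0.0, 0.2, 0.0, 0.0 → max 7.1
Option 2 regrets: 0.0, 13.8, 8.8, 0.0, 5.4 → max 13.8
Option 3 regrets: 3.4, 10.2, 0.0, 13.8, 1.7 → max 13.8
Option 4 regrets: 8.5, 9.4, 4.3, 12.9, 3.8 → max 12.9
Smallest max regret = 7.1 → Option 1.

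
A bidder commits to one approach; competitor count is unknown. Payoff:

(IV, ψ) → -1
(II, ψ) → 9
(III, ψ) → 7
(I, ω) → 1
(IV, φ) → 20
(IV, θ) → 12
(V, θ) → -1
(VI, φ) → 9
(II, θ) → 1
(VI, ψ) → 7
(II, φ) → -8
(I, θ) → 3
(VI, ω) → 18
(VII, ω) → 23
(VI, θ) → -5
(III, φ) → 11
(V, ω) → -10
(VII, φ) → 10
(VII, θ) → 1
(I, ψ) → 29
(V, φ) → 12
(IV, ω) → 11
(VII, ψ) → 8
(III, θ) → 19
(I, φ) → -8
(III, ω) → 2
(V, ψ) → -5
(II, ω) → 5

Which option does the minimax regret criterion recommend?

VII

Column bests: θ=19, φ=20, ψ=29, ω=23.
I regrets: 16, 28, 0, 22 → max 28
II regrets: 18, 28, 20, 18 → max 28
III regrets: 0, 9, 22, 21 → max 22
IV regrets: 7, 0, 30, 12 → max 30
V regrets: 20, 8, 34, 33 → max 34
VI regrets: 24, 11, 22, 5 → max 24
VII regrets: 18, 10, 21, 0 → max 21
Smallest max regret = 21 → VII.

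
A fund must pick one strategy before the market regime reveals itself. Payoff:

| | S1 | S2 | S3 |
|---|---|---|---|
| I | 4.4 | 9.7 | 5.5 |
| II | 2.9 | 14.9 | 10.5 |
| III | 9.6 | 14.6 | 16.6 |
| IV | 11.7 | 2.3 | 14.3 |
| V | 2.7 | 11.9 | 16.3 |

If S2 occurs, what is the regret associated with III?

Best payoff under S2 is 14.9.
Regret = 14.9 − 14.6 = 0.3.

0.3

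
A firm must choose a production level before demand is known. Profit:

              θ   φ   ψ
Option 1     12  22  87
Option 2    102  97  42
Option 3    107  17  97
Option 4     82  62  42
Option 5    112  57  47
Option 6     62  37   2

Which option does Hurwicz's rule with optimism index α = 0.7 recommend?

Option 1: 0.7·87 + 0.3·12 = 64.5
Option 2: 0.7·102 + 0.3·42 = 84
Option 3: 0.7·107 + 0.3·17 = 80
Option 4: 0.7·82 + 0.3·42 = 70
Option 5: 0.7·112 + 0.3·47 = 92.5
Option 6: 0.7·62 + 0.3·2 = 44
Highest Hurwicz score = 92.5 → Option 5.

Option 5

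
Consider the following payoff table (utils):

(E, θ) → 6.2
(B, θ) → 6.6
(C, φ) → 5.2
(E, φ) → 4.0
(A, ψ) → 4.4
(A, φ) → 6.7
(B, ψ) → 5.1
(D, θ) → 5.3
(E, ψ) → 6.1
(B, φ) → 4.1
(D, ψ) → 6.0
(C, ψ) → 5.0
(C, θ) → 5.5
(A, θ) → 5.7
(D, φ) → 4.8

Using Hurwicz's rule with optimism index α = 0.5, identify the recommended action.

A

A: 0.5·6.7 + 0.5·4.4 = 5.55
B: 0.5·6.6 + 0.5·4.1 = 5.35
C: 0.5·5.5 + 0.5·5.0 = 5.25
D: 0.5·6.0 + 0.5·4.8 = 5.4
E: 0.5·6.2 + 0.5·4.0 = 5.1
Highest Hurwicz score = 5.55 → A.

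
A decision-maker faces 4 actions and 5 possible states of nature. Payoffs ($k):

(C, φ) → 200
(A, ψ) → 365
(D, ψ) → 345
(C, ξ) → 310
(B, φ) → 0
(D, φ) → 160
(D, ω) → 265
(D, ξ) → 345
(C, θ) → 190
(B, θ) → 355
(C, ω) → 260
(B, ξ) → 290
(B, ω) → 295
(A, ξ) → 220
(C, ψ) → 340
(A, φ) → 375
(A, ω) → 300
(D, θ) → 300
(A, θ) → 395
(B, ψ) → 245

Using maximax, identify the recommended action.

A

Row maxima: A=395, B=355, C=340, D=345
Best best-case = 395 → A.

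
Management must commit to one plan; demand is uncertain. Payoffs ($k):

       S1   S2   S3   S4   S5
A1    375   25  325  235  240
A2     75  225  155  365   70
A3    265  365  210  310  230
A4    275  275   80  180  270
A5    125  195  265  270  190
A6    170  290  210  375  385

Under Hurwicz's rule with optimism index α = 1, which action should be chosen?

A1: 1·375 + 0·25 = 375
A2: 1·365 + 0·70 = 365
A3: 1·365 + 0·210 = 365
A4: 1·275 + 0·80 = 275
A5: 1·270 + 0·125 = 270
A6: 1·385 + 0·170 = 385
Highest Hurwicz score = 385 → A6.

A6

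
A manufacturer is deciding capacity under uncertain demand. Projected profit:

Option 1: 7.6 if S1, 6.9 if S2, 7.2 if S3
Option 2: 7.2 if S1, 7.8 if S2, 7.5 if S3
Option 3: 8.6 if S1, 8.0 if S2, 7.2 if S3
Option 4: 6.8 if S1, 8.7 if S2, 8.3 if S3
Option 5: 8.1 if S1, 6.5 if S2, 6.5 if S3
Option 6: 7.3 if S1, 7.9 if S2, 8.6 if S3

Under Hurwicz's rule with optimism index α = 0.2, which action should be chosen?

Option 6

Option 1: 0.2·7.6 + 0.8·6.9 = 7.04
Option 2: 0.2·7.8 + 0.8·7.2 = 7.32
Option 3: 0.2·8.6 + 0.8·7.2 = 7.48
Option 4: 0.2·8.7 + 0.8·6.8 = 7.18
Option 5: 0.2·8.1 + 0.8·6.5 = 6.82
Option 6: 0.2·8.6 + 0.8·7.3 = 7.56
Highest Hurwicz score = 7.56 → Option 6.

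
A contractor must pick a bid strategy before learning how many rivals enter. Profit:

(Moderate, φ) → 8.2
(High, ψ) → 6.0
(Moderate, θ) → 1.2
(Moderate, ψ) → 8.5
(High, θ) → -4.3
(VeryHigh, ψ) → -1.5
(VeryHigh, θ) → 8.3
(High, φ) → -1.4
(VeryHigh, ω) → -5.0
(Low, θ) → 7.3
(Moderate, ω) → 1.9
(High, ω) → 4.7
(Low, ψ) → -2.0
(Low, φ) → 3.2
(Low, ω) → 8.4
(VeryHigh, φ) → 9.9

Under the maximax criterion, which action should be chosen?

VeryHigh

Row maxima: Low=8.4, Moderate=8.5, High=6.0, VeryHigh=9.9
Best best-case = 9.9 → VeryHigh.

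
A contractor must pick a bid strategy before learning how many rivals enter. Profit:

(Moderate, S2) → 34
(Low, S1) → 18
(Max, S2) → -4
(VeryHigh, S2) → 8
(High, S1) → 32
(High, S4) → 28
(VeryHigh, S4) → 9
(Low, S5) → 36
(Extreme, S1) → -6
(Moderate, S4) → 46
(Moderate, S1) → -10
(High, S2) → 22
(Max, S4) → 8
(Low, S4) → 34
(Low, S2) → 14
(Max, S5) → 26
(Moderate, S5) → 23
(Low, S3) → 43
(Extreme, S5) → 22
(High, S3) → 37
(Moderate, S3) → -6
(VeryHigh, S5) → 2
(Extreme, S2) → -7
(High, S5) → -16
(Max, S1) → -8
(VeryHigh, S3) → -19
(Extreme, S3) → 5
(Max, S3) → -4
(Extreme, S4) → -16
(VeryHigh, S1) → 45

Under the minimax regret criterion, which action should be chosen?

Column bests: S1=45, S2=34, S3=43, S4=46, S5=36.
Low regrets: 27, 20, 0, 12, 0 → max 27
Moderate regrets: 55, 0, 49, 0, 13 → max 55
High regrets: 13, 12, 6, 18, 52 → max 52
VeryHigh regrets: 0, 26, 62, 37, 34 → max 62
Extreme regrets: 51, 41, 38, 62, 14 → max 62
Max regrets: 53, 38, 47, 38, 10 → max 53
Smallest max regret = 27 → Low.

Low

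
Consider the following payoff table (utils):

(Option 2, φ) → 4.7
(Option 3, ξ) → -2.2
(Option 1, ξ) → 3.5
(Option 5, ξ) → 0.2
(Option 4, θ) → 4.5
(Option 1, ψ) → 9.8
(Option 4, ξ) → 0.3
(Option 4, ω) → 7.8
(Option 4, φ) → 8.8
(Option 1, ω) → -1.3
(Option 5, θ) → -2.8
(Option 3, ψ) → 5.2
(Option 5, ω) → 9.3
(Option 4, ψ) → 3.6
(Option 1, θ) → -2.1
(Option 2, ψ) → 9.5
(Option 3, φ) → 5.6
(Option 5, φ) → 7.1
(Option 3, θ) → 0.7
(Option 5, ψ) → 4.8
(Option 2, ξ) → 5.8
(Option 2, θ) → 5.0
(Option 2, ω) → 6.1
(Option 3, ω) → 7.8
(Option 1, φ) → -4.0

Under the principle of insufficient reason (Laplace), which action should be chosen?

Row averages: Option 1=1.18, Option 2=6.22, Option 3=3.42, Option 4=5, Option 5=3.72
Highest average = 6.22 → Option 2.

Option 2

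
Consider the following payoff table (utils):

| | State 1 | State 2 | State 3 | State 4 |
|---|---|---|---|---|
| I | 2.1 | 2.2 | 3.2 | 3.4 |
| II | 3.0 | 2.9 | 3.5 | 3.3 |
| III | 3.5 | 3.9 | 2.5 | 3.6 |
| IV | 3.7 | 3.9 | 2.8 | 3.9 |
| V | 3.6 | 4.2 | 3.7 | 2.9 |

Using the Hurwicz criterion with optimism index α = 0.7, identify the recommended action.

I: 0.7·3.4 + 0.3·2.1 = 3.01
II: 0.7·3.5 + 0.3·2.9 = 3.32
III: 0.7·3.9 + 0.3·2.5 = 3.48
IV: 0.7·3.9 + 0.3·2.8 = 3.57
V: 0.7·4.2 + 0.3·2.9 = 3.81
Highest Hurwicz score = 3.81 → V.

V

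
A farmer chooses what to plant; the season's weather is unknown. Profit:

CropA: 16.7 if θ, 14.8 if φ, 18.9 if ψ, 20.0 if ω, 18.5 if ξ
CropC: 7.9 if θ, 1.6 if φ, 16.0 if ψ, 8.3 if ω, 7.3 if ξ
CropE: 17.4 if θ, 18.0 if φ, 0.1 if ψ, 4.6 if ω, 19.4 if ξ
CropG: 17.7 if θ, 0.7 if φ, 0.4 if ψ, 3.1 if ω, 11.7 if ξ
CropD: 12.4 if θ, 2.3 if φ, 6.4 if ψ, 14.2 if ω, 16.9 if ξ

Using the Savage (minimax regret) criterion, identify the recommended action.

CropA

Column bests: θ=17.7, φ=18.0, ψ=18.9, ω=20.0, ξ=19.4.
CropA regrets: 1.0, 3.2, 0.0, 0.0, 0.9 → max 3.2
CropC regrets: 9.8, 16.4, 2.9, 11.7, 12.1 → max 16.4
CropE regrets: 0.3, 0.0, 18.8, 15.4, 0.0 → max 18.8
CropG regrets: 0.0, 17.3, 18.5, 16.9, 7.7 → max 18.5
CropD regrets: 5.3, 15.7, 12.5, 5.8, 2.5 → max 15.7
Smallest max regret = 3.2 → CropA.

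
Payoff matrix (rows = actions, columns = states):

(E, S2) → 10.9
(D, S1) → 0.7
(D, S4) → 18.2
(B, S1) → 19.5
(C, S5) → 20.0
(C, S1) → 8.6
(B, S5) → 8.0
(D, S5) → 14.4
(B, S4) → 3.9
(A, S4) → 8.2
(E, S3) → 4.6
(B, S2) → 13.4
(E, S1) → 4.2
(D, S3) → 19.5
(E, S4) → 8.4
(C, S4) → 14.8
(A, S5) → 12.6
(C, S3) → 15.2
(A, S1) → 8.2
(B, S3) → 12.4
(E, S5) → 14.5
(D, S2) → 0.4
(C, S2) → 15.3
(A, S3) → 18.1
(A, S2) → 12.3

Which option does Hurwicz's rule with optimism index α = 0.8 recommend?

A: 0.8·18.1 + 0.2·8.2 = 16.12
B: 0.8·19.5 + 0.2·3.9 = 16.38
C: 0.8·20.0 + 0.2·8.6 = 17.72
D: 0.8·19.5 + 0.2·0.4 = 15.68
E: 0.8·14.5 + 0.2·4.2 = 12.44
Highest Hurwicz score = 17.72 → C.

C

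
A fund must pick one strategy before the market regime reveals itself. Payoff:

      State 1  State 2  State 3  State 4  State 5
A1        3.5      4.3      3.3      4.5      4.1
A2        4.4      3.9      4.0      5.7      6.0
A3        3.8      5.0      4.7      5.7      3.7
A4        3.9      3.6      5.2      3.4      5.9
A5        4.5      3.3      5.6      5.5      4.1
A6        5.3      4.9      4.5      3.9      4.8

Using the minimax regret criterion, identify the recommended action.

Column bests: State 1=5.3, State 2=5.0, State 3=5.6, State 4=5.7, State 5=6.0.
A1 regrets: 1.8, 0.7, 2.3, 1.2, 1.9 → max 2.3
A2 regrets: 0.9, 1.1, 1.6, 0.0, 0.0 → max 1.6
A3 regrets: 1.5, 0.0, 0.9, 0.0, 2.3 → max 2.3
A4 regrets: 1.4, 1.4, 0.4, 2.3, 0.1 → max 2.3
A5 regrets: 0.8, 1.7, 0.0, 0.2, 1.9 → max 1.9
A6 regrets: 0.0, 0.1, 1.1, 1.8, 1.2 → max 1.8
Smallest max regret = 1.6 → A2.

A2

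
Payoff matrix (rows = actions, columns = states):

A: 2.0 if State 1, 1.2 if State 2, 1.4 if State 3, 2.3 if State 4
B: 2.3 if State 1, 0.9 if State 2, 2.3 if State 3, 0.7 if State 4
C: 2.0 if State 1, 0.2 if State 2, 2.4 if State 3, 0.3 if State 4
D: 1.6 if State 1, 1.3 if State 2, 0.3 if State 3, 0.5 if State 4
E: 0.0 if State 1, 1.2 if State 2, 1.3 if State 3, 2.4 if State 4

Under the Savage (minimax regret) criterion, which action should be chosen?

Column bests: State 1=2.3, State 2=1.3, State 3=2.4, State 4=2.4.
A regrets: 0.3, 0.1, 1.0, 0.1 → max 1.0
B regrets: 0.0, 0.4, 0.1, 1.7 → max 1.7
C regrets: 0.3, 1.1, 0.0, 2.1 → max 2.1
D regrets: 0.7, 0.0, 2.1, 1.9 → max 2.1
E regrets: 2.3, 0.1, 1.1, 0.0 → max 2.3
Smallest max regret = 1.0 → A.

A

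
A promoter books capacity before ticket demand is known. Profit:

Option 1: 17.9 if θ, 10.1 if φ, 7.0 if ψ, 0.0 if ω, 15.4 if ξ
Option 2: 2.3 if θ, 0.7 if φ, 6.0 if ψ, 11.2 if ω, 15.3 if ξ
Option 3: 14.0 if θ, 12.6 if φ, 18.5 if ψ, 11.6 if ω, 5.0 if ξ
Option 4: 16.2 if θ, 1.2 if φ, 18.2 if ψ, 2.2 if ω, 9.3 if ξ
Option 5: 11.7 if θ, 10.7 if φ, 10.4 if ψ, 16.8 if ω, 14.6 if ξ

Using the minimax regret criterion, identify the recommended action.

Option 5

Column bests: θ=17.9, φ=12.6, ψ=18.5, ω=16.8, ξ=15.4.
Option 1 regrets: 0.0, 2.5, 11.5, 16.8, 0.0 → max 16.8
Option 2 regrets: 15.6, 11.9, 12.5, 5.6, 0.1 → max 15.6
Option 3 regrets: 3.9, 0.0, 0.0, 5.2, 10.4 → max 10.4
Option 4 regrets: 1.7, 11.4, 0.3, 14.6, 6.1 → max 14.6
Option 5 regrets: 6.2, 1.9, 8.1, 0.0, 0.8 → max 8.1
Smallest max regret = 8.1 → Option 5.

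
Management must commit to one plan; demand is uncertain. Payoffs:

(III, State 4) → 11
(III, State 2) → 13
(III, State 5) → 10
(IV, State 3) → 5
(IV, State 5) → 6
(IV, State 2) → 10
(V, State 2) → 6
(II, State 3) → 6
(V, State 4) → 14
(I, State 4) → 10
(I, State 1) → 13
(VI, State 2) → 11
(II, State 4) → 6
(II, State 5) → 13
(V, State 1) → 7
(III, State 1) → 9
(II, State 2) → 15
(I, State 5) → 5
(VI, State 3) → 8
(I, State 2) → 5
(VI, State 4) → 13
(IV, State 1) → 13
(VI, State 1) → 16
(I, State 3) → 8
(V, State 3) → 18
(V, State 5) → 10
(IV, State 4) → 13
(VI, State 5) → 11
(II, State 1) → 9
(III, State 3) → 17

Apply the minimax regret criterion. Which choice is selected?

III

Column bests: State 1=16, State 2=15, State 3=18, State 4=14, State 5=13.
I regrets: 3, 10, 10, 4, 8 → max 10
II regrets: 7, 0, 12, 8, 0 → max 12
III regrets: 7, 2, 1, 3, 3 → max 7
IV regrets: 3, 5, 13, 1, 7 → max 13
V regrets: 9, 9, 0, 0, 3 → max 9
VI regrets: 0, 4, 10, 1, 2 → max 10
Smallest max regret = 7 → III.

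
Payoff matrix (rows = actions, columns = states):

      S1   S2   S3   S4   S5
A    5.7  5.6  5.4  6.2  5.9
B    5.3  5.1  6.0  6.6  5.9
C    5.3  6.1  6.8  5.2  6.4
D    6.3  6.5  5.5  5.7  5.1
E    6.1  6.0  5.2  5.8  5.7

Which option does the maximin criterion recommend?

A

Row minima: A=5.4, B=5.1, C=5.2, D=5.1, E=5.2
Best worst-case = 5.4 → A.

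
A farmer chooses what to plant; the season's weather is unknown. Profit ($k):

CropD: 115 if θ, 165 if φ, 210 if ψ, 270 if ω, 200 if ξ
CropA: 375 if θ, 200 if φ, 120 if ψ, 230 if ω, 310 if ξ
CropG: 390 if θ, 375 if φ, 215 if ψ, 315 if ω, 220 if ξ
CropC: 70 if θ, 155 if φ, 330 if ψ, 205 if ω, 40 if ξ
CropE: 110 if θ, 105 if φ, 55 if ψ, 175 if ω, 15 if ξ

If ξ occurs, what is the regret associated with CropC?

270

Best payoff under ξ is 310.
Regret = 310 − 40 = 270.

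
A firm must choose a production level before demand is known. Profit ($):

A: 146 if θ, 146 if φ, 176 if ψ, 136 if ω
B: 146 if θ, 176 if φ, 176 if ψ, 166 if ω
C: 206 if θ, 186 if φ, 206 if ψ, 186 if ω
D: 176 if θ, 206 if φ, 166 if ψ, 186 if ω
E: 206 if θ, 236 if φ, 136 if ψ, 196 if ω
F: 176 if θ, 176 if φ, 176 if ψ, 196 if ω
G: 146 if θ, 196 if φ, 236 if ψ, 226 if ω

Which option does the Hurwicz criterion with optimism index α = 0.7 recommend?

A: 0.7·176 + 0.3·136 = 164
B: 0.7·176 + 0.3·146 = 167
C: 0.7·206 + 0.3·186 = 200
D: 0.7·206 + 0.3·166 = 194
E: 0.7·236 + 0.3·136 = 206
F: 0.7·196 + 0.3·176 = 190
G: 0.7·236 + 0.3·146 = 209
Highest Hurwicz score = 209 → G.

G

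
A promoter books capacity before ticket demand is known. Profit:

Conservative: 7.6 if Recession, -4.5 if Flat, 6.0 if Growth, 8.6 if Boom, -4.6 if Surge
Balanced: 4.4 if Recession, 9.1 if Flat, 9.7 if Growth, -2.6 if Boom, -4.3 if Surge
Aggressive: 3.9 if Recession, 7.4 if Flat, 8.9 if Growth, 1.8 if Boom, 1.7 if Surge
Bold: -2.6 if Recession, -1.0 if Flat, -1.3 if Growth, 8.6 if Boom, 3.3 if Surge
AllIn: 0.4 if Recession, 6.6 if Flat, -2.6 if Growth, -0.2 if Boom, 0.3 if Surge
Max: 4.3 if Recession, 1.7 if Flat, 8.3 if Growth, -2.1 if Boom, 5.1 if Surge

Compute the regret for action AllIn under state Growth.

Best payoff under Growth is 9.7.
Regret = 9.7 − (-2.6) = 12.3.

12.3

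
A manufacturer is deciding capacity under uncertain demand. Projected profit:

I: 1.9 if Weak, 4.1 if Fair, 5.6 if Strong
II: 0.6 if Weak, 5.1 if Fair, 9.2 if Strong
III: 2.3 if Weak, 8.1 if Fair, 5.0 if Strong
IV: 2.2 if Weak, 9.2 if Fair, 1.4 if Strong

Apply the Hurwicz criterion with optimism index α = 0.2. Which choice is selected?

III

I: 0.2·5.6 + 0.8·1.9 = 2.64
II: 0.2·9.2 + 0.8·0.6 = 2.32
III: 0.2·8.1 + 0.8·2.3 = 3.46
IV: 0.2·9.2 + 0.8·1.4 = 2.96
Highest Hurwicz score = 3.46 → III.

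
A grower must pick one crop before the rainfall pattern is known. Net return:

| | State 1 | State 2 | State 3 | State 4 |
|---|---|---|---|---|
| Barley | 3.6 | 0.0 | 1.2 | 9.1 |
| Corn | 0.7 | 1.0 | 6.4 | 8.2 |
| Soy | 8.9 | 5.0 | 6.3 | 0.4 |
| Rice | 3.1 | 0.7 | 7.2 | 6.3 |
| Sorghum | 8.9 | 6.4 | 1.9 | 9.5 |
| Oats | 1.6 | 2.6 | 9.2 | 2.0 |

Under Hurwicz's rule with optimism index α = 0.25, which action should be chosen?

Barley: 0.25·9.1 + 0.75·0.0 = 2.275
Corn: 0.25·8.2 + 0.75·0.7 = 2.575
Soy: 0.25·8.9 + 0.75·0.4 = 2.525
Rice: 0.25·7.2 + 0.75·0.7 = 2.325
Sorghum: 0.25·9.5 + 0.75·1.9 = 3.8
Oats: 0.25·9.2 + 0.75·1.6 = 3.5
Highest Hurwicz score = 3.8 → Sorghum.

Sorghum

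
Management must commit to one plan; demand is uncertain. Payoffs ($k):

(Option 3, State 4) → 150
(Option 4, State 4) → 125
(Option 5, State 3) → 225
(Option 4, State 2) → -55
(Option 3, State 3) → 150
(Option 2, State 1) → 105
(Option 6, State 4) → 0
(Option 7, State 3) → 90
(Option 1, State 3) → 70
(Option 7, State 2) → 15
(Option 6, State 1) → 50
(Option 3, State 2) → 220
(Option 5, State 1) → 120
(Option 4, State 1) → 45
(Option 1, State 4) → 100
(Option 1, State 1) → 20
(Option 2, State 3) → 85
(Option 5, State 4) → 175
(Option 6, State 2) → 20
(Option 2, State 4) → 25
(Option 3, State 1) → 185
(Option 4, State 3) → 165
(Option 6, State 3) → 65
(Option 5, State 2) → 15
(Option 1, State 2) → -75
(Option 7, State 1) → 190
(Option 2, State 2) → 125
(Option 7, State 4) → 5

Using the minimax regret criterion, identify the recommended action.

Option 3

Column bests: State 1=190, State 2=220, State 3=225, State 4=175.
Option 1 regrets: 170, 295, 155, 75 → max 295
Option 2 regrets: 85, 95, 140, 150 → max 150
Option 3 regrets: 5, 0, 75, 25 → max 75
Option 4 regrets: 145, 275, 60, 50 → max 275
Option 5 regrets: 70, 205, 0, 0 → max 205
Option 6 regrets: 140, 200, 160, 175 → max 200
Option 7 regrets: 0, 205, 135, 170 → max 205
Smallest max regret = 75 → Option 3.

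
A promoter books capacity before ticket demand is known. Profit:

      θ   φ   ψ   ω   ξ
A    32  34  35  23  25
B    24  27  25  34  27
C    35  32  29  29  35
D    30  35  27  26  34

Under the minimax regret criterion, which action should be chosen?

C

Column bests: θ=35, φ=35, ψ=35, ω=34, ξ=35.
A regrets: 3, 1, 0, 11, 10 → max 11
B regrets: 11, 8, 10, 0, 8 → max 11
C regrets: 0, 3, 6, 5, 0 → max 6
D regrets: 5, 0, 8, 8, 1 → max 8
Smallest max regret = 6 → C.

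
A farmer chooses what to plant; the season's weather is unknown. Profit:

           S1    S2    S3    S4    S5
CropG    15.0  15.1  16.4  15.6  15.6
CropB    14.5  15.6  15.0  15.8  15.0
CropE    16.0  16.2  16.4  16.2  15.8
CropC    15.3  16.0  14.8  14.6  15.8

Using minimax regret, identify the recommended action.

CropE

Column bests: S1=16.0, S2=16.2, S3=16.4, S4=16.2, S5=15.8.
CropG regrets: 1.0, 1.1, 0.0, 0.6, 0.2 → max 1.1
CropB regrets: 1.5, 0.6, 1.4, 0.4, 0.8 → max 1.5
CropE regrets: 0.0, 0.0, 0.0, 0.0, 0.0 → max 0.0
CropC regrets: 0.7, 0.2, 1.6, 1.6, 0.0 → max 1.6
Smallest max regret = 0.0 → CropE.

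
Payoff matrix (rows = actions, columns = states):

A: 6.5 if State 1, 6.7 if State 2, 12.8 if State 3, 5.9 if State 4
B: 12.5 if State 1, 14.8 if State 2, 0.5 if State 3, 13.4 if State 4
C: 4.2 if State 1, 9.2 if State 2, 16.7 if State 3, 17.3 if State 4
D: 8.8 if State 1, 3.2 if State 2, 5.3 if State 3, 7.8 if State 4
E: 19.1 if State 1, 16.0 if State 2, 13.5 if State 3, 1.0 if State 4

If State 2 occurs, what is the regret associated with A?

Best payoff under State 2 is 16.0.
Regret = 16.0 − 6.7 = 9.3.

9.3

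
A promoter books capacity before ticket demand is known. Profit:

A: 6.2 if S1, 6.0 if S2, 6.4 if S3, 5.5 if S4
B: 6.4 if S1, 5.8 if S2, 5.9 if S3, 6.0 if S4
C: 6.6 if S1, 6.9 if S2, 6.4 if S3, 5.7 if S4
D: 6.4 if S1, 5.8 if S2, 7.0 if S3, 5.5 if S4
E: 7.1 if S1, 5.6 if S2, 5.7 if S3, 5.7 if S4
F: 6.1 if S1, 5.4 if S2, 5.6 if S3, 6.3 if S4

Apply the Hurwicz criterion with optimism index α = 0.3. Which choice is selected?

A: 0.3·6.4 + 0.7·5.5 = 5.77
B: 0.3·6.4 + 0.7·5.8 = 5.98
C: 0.3·6.9 + 0.7·5.7 = 6.06
D: 0.3·7.0 + 0.7·5.5 = 5.95
E: 0.3·7.1 + 0.7·5.6 = 6.05
F: 0.3·6.3 + 0.7·5.4 = 5.67
Highest Hurwicz score = 6.06 → C.

C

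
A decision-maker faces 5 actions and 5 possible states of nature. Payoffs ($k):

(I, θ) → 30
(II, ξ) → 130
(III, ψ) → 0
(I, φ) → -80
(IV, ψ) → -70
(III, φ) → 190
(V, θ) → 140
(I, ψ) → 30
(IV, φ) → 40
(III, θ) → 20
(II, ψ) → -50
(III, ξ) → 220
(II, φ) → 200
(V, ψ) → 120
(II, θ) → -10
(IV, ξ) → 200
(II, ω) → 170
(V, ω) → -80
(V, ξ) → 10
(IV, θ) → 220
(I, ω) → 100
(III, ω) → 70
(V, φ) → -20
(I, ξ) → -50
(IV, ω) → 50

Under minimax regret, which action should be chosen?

Column bests: θ=220, φ=200, ψ=120, ω=170, ξ=220.
I regrets: 190, 280, 90, 70, 270 → max 280
II regrets: 230, 0, 170, 0, 90 → max 230
III regrets: 200, 10, 120, 100, 0 → max 200
IV regrets: 0, 160, 190, 120, 20 → max 190
V regrets: 80, 220, 0, 250, 210 → max 250
Smallest max regret = 190 → IV.

IV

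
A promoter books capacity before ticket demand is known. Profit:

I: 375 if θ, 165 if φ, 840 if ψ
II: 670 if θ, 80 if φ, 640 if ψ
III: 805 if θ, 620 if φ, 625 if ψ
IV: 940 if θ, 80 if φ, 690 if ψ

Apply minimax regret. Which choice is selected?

III

Column bests: θ=940, φ=620, ψ=840.
I regrets: 565, 455, 0 → max 565
II regrets: 270, 540, 200 → max 540
III regrets: 135, 0, 215 → max 215
IV regrets: 0, 540, 150 → max 540
Smallest max regret = 215 → III.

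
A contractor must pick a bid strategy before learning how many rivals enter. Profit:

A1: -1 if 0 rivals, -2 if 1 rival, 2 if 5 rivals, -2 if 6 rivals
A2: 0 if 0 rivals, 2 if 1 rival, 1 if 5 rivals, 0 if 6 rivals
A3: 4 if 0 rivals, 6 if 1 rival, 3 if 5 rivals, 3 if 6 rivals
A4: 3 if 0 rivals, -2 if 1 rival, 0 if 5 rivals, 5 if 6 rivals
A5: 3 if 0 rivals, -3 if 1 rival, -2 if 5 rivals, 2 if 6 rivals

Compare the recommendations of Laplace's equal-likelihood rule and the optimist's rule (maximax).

Row averages: A1=-0.75, A2=0.75, A3=4, A4=1.5, A5=0
Highest average = 4 → A3.
Row maxima: A1=2, A2=2, A3=6, A4=5, A5=3
Best best-case = 6 → A3.

laplace → A3; maximax → A3 (agree)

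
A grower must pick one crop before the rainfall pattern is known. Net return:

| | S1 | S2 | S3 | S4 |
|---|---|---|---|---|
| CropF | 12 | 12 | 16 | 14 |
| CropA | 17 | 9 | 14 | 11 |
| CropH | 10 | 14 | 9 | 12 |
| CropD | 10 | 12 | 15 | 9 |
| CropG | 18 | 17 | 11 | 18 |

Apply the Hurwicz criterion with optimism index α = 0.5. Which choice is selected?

CropG

CropF: 0.5·16 + 0.5·12 = 14
CropA: 0.5·17 + 0.5·9 = 13
CropH: 0.5·14 + 0.5·9 = 11.5
CropD: 0.5·15 + 0.5·9 = 12
CropG: 0.5·18 + 0.5·11 = 14.5
Highest Hurwicz score = 14.5 → CropG.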